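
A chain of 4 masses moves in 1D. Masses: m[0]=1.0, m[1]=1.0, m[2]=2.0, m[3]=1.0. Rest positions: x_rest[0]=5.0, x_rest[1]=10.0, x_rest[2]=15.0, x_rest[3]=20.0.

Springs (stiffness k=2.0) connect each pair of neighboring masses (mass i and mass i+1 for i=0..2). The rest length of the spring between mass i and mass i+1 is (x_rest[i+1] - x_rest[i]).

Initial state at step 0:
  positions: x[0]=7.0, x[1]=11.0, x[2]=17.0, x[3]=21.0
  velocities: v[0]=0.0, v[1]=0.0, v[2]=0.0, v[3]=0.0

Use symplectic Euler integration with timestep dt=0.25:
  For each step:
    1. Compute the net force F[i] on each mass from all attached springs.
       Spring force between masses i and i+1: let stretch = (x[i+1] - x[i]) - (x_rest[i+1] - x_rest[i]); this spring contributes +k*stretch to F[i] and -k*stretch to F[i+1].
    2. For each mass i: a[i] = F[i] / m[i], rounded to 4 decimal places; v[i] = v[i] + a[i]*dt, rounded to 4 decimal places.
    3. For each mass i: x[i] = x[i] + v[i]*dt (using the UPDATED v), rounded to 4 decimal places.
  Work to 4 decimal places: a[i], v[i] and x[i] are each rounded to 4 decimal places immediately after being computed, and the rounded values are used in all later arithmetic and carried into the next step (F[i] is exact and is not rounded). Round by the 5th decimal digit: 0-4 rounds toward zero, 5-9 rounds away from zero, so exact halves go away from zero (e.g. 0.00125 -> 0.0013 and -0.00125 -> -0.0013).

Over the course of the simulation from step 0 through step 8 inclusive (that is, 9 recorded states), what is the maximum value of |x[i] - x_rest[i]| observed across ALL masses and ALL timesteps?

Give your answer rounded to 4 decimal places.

Answer: 2.3208

Derivation:
Step 0: x=[7.0000 11.0000 17.0000 21.0000] v=[0.0000 0.0000 0.0000 0.0000]
Step 1: x=[6.8750 11.2500 16.8750 21.1250] v=[-0.5000 1.0000 -0.5000 0.5000]
Step 2: x=[6.6719 11.6563 16.6641 21.3438] v=[-0.8125 1.6250 -0.8438 0.8750]
Step 3: x=[6.4668 12.0655 16.4327 21.6026] v=[-0.8203 1.6367 -0.9258 1.0352]
Step 4: x=[6.3366 12.3208 16.2514 21.8402] v=[-0.5210 1.0210 -0.7251 0.9503]
Step 5: x=[6.3294 12.3194 16.1738 22.0042] v=[-0.0289 -0.0058 -0.3106 0.6559]
Step 6: x=[6.4459 12.0510 16.2197 22.0644] v=[0.4661 -1.0736 0.1834 0.2407]
Step 7: x=[6.6381 11.6031 16.3703 22.0190] v=[0.7687 -1.7918 0.6024 -0.1817]
Step 8: x=[6.8259 11.1304 16.5760 21.8925] v=[0.7512 -1.8907 0.8228 -0.5061]
Max displacement = 2.3208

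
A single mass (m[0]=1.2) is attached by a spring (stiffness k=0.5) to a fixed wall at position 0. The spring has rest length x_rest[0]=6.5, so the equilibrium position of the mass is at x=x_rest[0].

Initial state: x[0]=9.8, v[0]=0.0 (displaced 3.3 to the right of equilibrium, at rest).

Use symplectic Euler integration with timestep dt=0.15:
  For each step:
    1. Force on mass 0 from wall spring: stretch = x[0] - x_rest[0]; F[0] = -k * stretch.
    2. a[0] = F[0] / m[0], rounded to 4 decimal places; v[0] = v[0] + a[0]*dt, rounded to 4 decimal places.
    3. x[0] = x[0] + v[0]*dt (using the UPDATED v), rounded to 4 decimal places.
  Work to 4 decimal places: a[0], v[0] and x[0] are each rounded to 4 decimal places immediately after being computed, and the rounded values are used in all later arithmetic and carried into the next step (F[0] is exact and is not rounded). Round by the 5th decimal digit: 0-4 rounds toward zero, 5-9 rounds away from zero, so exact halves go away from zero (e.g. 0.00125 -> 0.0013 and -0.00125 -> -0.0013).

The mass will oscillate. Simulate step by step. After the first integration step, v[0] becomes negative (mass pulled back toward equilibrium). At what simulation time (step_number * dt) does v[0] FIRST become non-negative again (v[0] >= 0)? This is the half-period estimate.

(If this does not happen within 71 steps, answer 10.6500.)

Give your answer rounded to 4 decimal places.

Step 0: x=[9.8000] v=[0.0000]
Step 1: x=[9.7691] v=[-0.2063]
Step 2: x=[9.7075] v=[-0.4106]
Step 3: x=[9.6158] v=[-0.6111]
Step 4: x=[9.4949] v=[-0.8058]
Step 5: x=[9.3460] v=[-0.9930]
Step 6: x=[9.1704] v=[-1.1709]
Step 7: x=[8.9697] v=[-1.3378]
Step 8: x=[8.7459] v=[-1.4922]
Step 9: x=[8.5010] v=[-1.6326]
Step 10: x=[8.2373] v=[-1.7577]
Step 11: x=[7.9574] v=[-1.8663]
Step 12: x=[7.6638] v=[-1.9574]
Step 13: x=[7.3593] v=[-2.0301]
Step 14: x=[7.0467] v=[-2.0838]
Step 15: x=[6.7290] v=[-2.1180]
Step 16: x=[6.4092] v=[-2.1323]
Step 17: x=[6.0902] v=[-2.1266]
Step 18: x=[5.7751] v=[-2.1010]
Step 19: x=[5.4667] v=[-2.0557]
Step 20: x=[5.1680] v=[-1.9911]
Step 21: x=[4.8818] v=[-1.9079]
Step 22: x=[4.6108] v=[-1.8068]
Step 23: x=[4.3575] v=[-1.6887]
Step 24: x=[4.1243] v=[-1.5548]
Step 25: x=[3.9134] v=[-1.4063]
Step 26: x=[3.7267] v=[-1.2446]
Step 27: x=[3.5660] v=[-1.0713]
Step 28: x=[3.4328] v=[-0.8879]
Step 29: x=[3.3284] v=[-0.6962]
Step 30: x=[3.2537] v=[-0.4980]
Step 31: x=[3.2094] v=[-0.2951]
Step 32: x=[3.1960] v=[-0.0894]
Step 33: x=[3.2136] v=[0.1171]
First v>=0 after going negative at step 33, time=4.9500

Answer: 4.9500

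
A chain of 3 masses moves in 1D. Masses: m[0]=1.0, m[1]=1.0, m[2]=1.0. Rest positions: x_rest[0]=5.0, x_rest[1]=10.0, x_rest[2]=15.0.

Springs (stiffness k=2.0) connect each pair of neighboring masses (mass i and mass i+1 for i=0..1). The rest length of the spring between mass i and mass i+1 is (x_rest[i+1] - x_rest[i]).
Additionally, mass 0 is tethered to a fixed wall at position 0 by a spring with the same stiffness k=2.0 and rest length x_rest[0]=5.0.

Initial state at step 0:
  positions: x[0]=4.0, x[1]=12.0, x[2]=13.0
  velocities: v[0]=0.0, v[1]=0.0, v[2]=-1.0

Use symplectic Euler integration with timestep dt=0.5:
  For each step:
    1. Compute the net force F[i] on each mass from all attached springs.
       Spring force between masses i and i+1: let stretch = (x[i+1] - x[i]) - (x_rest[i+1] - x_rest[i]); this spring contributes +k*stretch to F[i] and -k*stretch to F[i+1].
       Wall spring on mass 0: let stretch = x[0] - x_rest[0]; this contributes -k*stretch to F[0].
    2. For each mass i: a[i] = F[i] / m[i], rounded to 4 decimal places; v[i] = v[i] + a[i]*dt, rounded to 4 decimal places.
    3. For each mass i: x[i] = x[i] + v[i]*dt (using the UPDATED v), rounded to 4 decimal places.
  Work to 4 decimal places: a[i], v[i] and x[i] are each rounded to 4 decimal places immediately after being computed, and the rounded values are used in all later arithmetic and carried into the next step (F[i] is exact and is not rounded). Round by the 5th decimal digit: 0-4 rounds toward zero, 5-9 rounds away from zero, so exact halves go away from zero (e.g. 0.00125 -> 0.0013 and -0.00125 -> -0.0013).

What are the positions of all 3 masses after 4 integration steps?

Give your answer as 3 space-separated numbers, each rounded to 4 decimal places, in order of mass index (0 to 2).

Answer: 1.9375 11.5000 13.5000

Derivation:
Step 0: x=[4.0000 12.0000 13.0000] v=[0.0000 0.0000 -1.0000]
Step 1: x=[6.0000 8.5000 14.5000] v=[4.0000 -7.0000 3.0000]
Step 2: x=[6.2500 6.7500 15.5000] v=[0.5000 -3.5000 2.0000]
Step 3: x=[3.6250 9.1250 14.6250] v=[-5.2500 4.7500 -1.7500]
Step 4: x=[1.9375 11.5000 13.5000] v=[-3.3750 4.7500 -2.2500]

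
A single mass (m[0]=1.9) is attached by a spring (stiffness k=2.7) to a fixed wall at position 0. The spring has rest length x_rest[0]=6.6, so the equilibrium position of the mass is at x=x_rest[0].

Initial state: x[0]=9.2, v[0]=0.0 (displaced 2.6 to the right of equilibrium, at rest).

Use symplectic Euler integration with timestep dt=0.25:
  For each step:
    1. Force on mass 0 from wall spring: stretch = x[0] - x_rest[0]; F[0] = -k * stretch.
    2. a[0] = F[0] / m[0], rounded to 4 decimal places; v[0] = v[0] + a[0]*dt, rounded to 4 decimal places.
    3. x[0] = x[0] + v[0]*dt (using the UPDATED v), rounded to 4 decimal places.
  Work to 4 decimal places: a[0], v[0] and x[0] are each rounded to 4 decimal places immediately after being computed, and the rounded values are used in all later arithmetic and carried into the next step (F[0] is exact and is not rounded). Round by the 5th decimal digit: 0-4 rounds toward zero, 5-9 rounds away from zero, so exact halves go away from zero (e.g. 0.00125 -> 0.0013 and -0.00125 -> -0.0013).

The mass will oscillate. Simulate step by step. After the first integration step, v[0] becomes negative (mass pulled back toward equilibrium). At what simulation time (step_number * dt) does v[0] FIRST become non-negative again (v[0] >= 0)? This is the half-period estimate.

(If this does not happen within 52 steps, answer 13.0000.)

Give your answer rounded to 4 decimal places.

Answer: 2.7500

Derivation:
Step 0: x=[9.2000] v=[0.0000]
Step 1: x=[8.9691] v=[-0.9237]
Step 2: x=[8.5278] v=[-1.7654]
Step 3: x=[7.9152] v=[-2.4503]
Step 4: x=[7.1858] v=[-2.9176]
Step 5: x=[6.4044] v=[-3.1257]
Step 6: x=[5.6404] v=[-3.0562]
Step 7: x=[4.9616] v=[-2.7153]
Step 8: x=[4.4283] v=[-2.1332]
Step 9: x=[4.0879] v=[-1.3617]
Step 10: x=[3.9706] v=[-0.4693]
Step 11: x=[4.0868] v=[0.4648]
First v>=0 after going negative at step 11, time=2.7500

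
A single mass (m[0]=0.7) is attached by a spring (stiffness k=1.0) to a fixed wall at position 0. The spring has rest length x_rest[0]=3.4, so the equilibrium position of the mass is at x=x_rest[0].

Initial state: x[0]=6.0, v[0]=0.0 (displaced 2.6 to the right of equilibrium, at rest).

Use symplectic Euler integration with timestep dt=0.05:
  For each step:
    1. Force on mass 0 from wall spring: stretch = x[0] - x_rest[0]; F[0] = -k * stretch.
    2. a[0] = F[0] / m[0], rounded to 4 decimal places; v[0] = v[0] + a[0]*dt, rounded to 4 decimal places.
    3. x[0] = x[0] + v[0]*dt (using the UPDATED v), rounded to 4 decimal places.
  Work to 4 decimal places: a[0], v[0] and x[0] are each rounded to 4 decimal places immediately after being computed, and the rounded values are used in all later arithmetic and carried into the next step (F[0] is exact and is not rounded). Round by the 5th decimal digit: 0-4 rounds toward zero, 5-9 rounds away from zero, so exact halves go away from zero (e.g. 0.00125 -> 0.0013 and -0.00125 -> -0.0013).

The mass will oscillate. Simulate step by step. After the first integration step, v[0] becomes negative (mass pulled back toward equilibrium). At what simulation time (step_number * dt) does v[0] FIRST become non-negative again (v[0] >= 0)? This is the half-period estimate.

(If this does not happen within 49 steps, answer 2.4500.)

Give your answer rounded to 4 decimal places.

Step 0: x=[6.0000] v=[0.0000]
Step 1: x=[5.9907] v=[-0.1857]
Step 2: x=[5.9722] v=[-0.3708]
Step 3: x=[5.9445] v=[-0.5545]
Step 4: x=[5.9077] v=[-0.7363]
Step 5: x=[5.8619] v=[-0.9154]
Step 6: x=[5.8073] v=[-1.0913]
Step 7: x=[5.7441] v=[-1.2633]
Step 8: x=[5.6726] v=[-1.4307]
Step 9: x=[5.5930] v=[-1.5930]
Step 10: x=[5.5055] v=[-1.7496]
Step 11: x=[5.4105] v=[-1.9000]
Step 12: x=[5.3083] v=[-2.0436]
Step 13: x=[5.1993] v=[-2.1799]
Step 14: x=[5.0839] v=[-2.3084]
Step 15: x=[4.9625] v=[-2.4287]
Step 16: x=[4.8355] v=[-2.5403]
Step 17: x=[4.7034] v=[-2.6428]
Step 18: x=[4.5666] v=[-2.7359]
Step 19: x=[4.4256] v=[-2.8192]
Step 20: x=[4.2810] v=[-2.8925]
Step 21: x=[4.1332] v=[-2.9554]
Step 22: x=[3.9828] v=[-3.0078]
Step 23: x=[3.8303] v=[-3.0494]
Step 24: x=[3.6763] v=[-3.0801]
Step 25: x=[3.5213] v=[-3.0998]
Step 26: x=[3.3659] v=[-3.1085]
Step 27: x=[3.2106] v=[-3.1061]
Step 28: x=[3.0560] v=[-3.0926]
Step 29: x=[2.9026] v=[-3.0680]
Step 30: x=[2.7510] v=[-3.0325]
Step 31: x=[2.6017] v=[-2.9861]
Step 32: x=[2.4552] v=[-2.9291]
Step 33: x=[2.3121] v=[-2.8616]
Step 34: x=[2.1729] v=[-2.7839]
Step 35: x=[2.0381] v=[-2.6963]
Step 36: x=[1.9082] v=[-2.5990]
Step 37: x=[1.7836] v=[-2.4924]
Step 38: x=[1.6648] v=[-2.3769]
Step 39: x=[1.5522] v=[-2.2530]
Step 40: x=[1.4462] v=[-2.1210]
Step 41: x=[1.3471] v=[-1.9814]
Step 42: x=[1.2554] v=[-1.8348]
Step 43: x=[1.1713] v=[-1.6816]
Step 44: x=[1.0952] v=[-1.5224]
Step 45: x=[1.0273] v=[-1.3578]
Step 46: x=[0.9679] v=[-1.1883]
Step 47: x=[0.9172] v=[-1.0146]
Step 48: x=[0.8753] v=[-0.8373]
Step 49: x=[0.8425] v=[-0.6570]
v[0] did not become non-negative within 49 steps; using fallback time=2.4500

Answer: 2.4500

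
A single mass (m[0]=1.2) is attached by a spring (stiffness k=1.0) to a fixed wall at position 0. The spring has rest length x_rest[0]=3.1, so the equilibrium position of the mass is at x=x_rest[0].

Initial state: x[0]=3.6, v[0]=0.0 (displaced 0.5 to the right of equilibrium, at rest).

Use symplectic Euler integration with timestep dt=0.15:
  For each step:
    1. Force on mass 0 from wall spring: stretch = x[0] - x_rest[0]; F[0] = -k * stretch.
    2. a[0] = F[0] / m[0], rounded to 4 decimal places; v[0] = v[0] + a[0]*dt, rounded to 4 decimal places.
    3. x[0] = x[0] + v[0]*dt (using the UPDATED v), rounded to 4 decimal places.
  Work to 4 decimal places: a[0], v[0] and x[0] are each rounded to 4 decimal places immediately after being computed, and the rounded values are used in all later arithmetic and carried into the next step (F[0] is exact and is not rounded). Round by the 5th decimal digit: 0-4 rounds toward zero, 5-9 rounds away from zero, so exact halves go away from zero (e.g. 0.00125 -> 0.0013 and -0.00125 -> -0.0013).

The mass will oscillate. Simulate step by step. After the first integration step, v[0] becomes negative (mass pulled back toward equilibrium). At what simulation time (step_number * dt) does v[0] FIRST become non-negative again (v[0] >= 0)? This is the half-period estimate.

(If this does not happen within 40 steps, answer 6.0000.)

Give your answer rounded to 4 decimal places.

Step 0: x=[3.6000] v=[0.0000]
Step 1: x=[3.5906] v=[-0.0625]
Step 2: x=[3.5720] v=[-0.1238]
Step 3: x=[3.5446] v=[-0.1828]
Step 4: x=[3.5088] v=[-0.2384]
Step 5: x=[3.4654] v=[-0.2895]
Step 6: x=[3.4151] v=[-0.3352]
Step 7: x=[3.3589] v=[-0.3746]
Step 8: x=[3.2979] v=[-0.4070]
Step 9: x=[3.2331] v=[-0.4317]
Step 10: x=[3.1659] v=[-0.4483]
Step 11: x=[3.0974] v=[-0.4565]
Step 12: x=[3.0290] v=[-0.4562]
Step 13: x=[2.9619] v=[-0.4473]
Step 14: x=[2.8974] v=[-0.4300]
Step 15: x=[2.8367] v=[-0.4047]
Step 16: x=[2.7809] v=[-0.3718]
Step 17: x=[2.7311] v=[-0.3319]
Step 18: x=[2.6882] v=[-0.2858]
Step 19: x=[2.6531] v=[-0.2343]
Step 20: x=[2.6263] v=[-0.1784]
Step 21: x=[2.6084] v=[-0.1192]
Step 22: x=[2.5997] v=[-0.0577]
Step 23: x=[2.6004] v=[0.0048]
First v>=0 after going negative at step 23, time=3.4500

Answer: 3.4500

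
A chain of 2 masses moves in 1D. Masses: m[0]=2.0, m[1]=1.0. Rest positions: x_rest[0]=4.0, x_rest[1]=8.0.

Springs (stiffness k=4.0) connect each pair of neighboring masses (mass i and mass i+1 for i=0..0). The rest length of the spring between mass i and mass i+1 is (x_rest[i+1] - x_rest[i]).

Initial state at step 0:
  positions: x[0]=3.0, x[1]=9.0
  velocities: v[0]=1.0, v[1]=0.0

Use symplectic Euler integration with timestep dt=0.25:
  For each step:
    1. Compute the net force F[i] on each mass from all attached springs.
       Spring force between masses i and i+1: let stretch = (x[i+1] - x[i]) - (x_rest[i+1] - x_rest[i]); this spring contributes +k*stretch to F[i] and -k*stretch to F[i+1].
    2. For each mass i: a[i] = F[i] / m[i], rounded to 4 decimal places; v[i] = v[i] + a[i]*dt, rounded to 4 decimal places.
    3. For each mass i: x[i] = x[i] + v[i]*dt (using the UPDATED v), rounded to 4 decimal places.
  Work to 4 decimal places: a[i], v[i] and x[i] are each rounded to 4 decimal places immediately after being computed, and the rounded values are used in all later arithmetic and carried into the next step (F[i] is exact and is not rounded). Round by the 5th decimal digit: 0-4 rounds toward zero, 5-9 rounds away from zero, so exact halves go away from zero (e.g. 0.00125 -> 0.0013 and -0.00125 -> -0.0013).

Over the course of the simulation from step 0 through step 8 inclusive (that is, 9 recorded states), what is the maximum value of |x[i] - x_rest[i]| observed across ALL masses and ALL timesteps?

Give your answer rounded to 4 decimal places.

Answer: 2.0408

Derivation:
Step 0: x=[3.0000 9.0000] v=[1.0000 0.0000]
Step 1: x=[3.5000 8.5000] v=[2.0000 -2.0000]
Step 2: x=[4.1250 7.7500] v=[2.5000 -3.0000]
Step 3: x=[4.7031 7.0938] v=[2.3125 -2.6250]
Step 4: x=[5.0801 6.8399] v=[1.5079 -1.0157]
Step 5: x=[5.1771 7.1460] v=[0.3878 1.2245]
Step 6: x=[5.0202 7.9599] v=[-0.6278 3.2556]
Step 7: x=[4.7307 9.0389] v=[-1.1580 4.3159]
Step 8: x=[4.4797 10.0408] v=[-1.0039 4.0077]
Max displacement = 2.0408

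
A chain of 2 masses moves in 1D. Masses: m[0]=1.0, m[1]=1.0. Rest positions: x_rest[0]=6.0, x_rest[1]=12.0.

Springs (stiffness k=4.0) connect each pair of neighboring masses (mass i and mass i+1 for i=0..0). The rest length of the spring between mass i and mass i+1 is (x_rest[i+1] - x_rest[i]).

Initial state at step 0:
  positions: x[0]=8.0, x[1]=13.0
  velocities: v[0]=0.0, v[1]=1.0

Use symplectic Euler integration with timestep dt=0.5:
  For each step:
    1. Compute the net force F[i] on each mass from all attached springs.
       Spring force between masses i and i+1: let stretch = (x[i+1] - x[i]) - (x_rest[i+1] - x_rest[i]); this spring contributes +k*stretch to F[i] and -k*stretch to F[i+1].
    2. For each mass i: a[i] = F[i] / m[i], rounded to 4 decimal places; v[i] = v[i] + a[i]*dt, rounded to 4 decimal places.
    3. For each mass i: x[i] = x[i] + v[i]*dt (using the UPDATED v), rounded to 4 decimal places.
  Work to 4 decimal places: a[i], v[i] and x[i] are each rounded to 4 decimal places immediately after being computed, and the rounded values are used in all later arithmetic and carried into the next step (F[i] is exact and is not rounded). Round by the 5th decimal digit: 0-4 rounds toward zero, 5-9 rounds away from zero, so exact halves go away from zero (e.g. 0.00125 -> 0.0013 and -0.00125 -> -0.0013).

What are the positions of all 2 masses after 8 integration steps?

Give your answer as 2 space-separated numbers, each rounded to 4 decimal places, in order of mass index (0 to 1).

Answer: 10.0000 15.0000

Derivation:
Step 0: x=[8.0000 13.0000] v=[0.0000 1.0000]
Step 1: x=[7.0000 14.5000] v=[-2.0000 3.0000]
Step 2: x=[7.5000 14.5000] v=[1.0000 0.0000]
Step 3: x=[9.0000 13.5000] v=[3.0000 -2.0000]
Step 4: x=[9.0000 14.0000] v=[0.0000 1.0000]
Step 5: x=[8.0000 15.5000] v=[-2.0000 3.0000]
Step 6: x=[8.5000 15.5000] v=[1.0000 0.0000]
Step 7: x=[10.0000 14.5000] v=[3.0000 -2.0000]
Step 8: x=[10.0000 15.0000] v=[0.0000 1.0000]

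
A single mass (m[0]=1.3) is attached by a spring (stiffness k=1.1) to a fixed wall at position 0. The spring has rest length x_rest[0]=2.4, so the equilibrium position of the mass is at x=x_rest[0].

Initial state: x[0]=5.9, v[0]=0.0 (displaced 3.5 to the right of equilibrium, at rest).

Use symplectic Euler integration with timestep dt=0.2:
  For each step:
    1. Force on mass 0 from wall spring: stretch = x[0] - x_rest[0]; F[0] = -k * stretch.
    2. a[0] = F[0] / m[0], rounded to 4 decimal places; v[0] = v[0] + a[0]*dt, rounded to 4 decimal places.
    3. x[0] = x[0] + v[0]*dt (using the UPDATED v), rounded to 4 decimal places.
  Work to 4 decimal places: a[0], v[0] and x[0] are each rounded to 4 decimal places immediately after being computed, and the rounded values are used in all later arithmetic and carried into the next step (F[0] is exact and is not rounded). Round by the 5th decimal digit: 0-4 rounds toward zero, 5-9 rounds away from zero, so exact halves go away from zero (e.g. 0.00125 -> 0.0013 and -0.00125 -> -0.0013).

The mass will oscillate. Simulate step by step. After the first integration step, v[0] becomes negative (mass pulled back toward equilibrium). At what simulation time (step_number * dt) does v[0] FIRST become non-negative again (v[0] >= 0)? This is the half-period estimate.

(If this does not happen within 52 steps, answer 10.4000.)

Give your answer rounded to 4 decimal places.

Step 0: x=[5.9000] v=[0.0000]
Step 1: x=[5.7815] v=[-0.5923]
Step 2: x=[5.5486] v=[-1.1646]
Step 3: x=[5.2091] v=[-1.6974]
Step 4: x=[4.7745] v=[-2.1728]
Step 5: x=[4.2596] v=[-2.5746]
Step 6: x=[3.6817] v=[-2.8893]
Step 7: x=[3.0605] v=[-3.1062]
Step 8: x=[2.4169] v=[-3.2180]
Step 9: x=[1.7727] v=[-3.2209]
Step 10: x=[1.1498] v=[-3.1147]
Step 11: x=[0.5692] v=[-2.9031]
Step 12: x=[0.0505] v=[-2.5933]
Step 13: x=[-0.3886] v=[-2.1957]
Step 14: x=[-0.7334] v=[-1.7238]
Step 15: x=[-0.9721] v=[-1.1935]
Step 16: x=[-1.0967] v=[-0.6228]
Step 17: x=[-1.1029] v=[-0.0311]
Step 18: x=[-0.9906] v=[0.5617]
First v>=0 after going negative at step 18, time=3.6000

Answer: 3.6000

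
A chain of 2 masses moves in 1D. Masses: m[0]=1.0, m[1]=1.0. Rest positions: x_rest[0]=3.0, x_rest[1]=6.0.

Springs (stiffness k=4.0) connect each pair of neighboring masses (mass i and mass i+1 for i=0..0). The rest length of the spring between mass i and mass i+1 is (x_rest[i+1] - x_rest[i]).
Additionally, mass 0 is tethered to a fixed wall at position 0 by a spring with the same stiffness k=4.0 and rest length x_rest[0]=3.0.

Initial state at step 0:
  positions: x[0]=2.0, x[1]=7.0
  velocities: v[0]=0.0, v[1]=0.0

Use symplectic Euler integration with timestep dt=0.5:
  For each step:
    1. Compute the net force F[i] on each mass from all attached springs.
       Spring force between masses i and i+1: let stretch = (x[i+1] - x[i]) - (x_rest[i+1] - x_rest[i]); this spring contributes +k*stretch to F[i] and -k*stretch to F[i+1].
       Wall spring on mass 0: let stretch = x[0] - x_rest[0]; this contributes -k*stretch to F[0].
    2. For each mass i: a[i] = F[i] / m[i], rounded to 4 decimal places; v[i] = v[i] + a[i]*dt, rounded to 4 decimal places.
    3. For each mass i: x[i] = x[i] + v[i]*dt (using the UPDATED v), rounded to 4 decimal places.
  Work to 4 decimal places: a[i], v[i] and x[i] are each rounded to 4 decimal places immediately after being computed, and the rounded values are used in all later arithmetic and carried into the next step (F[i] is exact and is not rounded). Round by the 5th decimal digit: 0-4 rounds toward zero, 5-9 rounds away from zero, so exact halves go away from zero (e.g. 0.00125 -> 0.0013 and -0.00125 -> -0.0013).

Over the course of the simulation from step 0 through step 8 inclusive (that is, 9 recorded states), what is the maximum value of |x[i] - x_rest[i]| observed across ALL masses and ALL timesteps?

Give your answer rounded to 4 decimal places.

Answer: 2.0000

Derivation:
Step 0: x=[2.0000 7.0000] v=[0.0000 0.0000]
Step 1: x=[5.0000 5.0000] v=[6.0000 -4.0000]
Step 2: x=[3.0000 6.0000] v=[-4.0000 2.0000]
Step 3: x=[1.0000 7.0000] v=[-4.0000 2.0000]
Step 4: x=[4.0000 5.0000] v=[6.0000 -4.0000]
Step 5: x=[4.0000 5.0000] v=[0.0000 0.0000]
Step 6: x=[1.0000 7.0000] v=[-6.0000 4.0000]
Step 7: x=[3.0000 6.0000] v=[4.0000 -2.0000]
Step 8: x=[5.0000 5.0000] v=[4.0000 -2.0000]
Max displacement = 2.0000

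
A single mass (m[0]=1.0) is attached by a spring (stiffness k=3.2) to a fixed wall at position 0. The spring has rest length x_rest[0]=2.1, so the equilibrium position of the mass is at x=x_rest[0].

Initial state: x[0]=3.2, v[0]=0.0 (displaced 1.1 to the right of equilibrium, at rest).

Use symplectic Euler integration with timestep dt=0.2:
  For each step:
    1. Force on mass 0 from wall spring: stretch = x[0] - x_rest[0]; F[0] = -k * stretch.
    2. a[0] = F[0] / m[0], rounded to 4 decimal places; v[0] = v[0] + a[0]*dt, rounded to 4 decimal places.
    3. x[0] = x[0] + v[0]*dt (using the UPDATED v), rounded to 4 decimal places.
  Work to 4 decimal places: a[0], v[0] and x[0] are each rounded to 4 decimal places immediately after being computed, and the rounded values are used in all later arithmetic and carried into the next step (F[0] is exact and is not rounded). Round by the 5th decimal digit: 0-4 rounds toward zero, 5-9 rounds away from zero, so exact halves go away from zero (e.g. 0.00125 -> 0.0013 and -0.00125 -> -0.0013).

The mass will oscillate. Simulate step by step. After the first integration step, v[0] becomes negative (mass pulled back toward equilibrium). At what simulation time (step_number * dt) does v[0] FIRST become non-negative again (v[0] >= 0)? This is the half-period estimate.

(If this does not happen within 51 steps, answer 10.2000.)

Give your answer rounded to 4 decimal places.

Answer: 1.8000

Derivation:
Step 0: x=[3.2000] v=[0.0000]
Step 1: x=[3.0592] v=[-0.7040]
Step 2: x=[2.7956] v=[-1.3179]
Step 3: x=[2.4430] v=[-1.7631]
Step 4: x=[2.0465] v=[-1.9826]
Step 5: x=[1.6568] v=[-1.9484]
Step 6: x=[1.3238] v=[-1.6648]
Step 7: x=[1.0902] v=[-1.1680]
Step 8: x=[0.9859] v=[-0.5217]
Step 9: x=[1.0242] v=[0.1913]
First v>=0 after going negative at step 9, time=1.8000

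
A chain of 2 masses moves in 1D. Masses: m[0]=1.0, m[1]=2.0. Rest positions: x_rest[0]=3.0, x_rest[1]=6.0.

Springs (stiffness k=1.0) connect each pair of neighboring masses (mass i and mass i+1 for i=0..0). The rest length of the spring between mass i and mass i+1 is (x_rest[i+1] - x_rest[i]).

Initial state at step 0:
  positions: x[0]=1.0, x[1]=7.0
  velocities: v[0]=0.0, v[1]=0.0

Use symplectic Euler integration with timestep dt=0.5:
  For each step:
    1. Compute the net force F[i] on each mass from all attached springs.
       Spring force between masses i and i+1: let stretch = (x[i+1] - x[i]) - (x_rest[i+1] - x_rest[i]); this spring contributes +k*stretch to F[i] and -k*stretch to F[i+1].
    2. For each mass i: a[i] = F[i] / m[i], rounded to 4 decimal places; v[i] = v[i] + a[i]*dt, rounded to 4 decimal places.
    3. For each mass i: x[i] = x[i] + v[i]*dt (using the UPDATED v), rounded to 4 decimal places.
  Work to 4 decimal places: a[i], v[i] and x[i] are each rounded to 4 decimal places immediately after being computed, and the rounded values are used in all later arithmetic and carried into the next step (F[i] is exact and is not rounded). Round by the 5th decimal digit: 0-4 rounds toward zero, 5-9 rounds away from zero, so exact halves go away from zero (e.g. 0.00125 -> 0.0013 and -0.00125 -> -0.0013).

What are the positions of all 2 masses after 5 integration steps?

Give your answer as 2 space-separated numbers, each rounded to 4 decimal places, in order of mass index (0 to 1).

Step 0: x=[1.0000 7.0000] v=[0.0000 0.0000]
Step 1: x=[1.7500 6.6250] v=[1.5000 -0.7500]
Step 2: x=[2.9688 6.0156] v=[2.4375 -1.2188]
Step 3: x=[4.1993 5.4004] v=[2.4609 -1.2305]
Step 4: x=[4.9801 5.0100] v=[1.5615 -0.7808]
Step 5: x=[5.0184 4.9909] v=[0.0765 -0.0383]

Answer: 5.0184 4.9909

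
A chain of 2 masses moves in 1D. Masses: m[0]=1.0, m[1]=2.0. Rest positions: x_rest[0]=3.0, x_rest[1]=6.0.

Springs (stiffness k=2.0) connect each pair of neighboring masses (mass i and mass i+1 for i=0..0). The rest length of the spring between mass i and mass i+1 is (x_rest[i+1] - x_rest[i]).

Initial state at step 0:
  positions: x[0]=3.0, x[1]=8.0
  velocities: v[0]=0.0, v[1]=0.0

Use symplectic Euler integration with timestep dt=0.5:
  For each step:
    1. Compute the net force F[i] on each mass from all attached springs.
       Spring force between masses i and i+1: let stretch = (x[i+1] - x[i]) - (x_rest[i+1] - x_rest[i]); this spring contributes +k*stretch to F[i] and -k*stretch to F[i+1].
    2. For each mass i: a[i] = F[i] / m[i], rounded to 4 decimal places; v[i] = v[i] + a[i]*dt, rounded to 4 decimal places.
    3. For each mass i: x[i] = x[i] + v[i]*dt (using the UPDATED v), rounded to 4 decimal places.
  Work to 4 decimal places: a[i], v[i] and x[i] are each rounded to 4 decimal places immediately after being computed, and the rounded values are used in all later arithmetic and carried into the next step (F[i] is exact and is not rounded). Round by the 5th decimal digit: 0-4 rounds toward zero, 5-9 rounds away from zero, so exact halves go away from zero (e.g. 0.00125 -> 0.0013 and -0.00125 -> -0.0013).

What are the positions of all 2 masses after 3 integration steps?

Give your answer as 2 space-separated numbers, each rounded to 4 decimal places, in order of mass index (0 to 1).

Answer: 5.8125 6.5938

Derivation:
Step 0: x=[3.0000 8.0000] v=[0.0000 0.0000]
Step 1: x=[4.0000 7.5000] v=[2.0000 -1.0000]
Step 2: x=[5.2500 6.8750] v=[2.5000 -1.2500]
Step 3: x=[5.8125 6.5938] v=[1.1250 -0.5625]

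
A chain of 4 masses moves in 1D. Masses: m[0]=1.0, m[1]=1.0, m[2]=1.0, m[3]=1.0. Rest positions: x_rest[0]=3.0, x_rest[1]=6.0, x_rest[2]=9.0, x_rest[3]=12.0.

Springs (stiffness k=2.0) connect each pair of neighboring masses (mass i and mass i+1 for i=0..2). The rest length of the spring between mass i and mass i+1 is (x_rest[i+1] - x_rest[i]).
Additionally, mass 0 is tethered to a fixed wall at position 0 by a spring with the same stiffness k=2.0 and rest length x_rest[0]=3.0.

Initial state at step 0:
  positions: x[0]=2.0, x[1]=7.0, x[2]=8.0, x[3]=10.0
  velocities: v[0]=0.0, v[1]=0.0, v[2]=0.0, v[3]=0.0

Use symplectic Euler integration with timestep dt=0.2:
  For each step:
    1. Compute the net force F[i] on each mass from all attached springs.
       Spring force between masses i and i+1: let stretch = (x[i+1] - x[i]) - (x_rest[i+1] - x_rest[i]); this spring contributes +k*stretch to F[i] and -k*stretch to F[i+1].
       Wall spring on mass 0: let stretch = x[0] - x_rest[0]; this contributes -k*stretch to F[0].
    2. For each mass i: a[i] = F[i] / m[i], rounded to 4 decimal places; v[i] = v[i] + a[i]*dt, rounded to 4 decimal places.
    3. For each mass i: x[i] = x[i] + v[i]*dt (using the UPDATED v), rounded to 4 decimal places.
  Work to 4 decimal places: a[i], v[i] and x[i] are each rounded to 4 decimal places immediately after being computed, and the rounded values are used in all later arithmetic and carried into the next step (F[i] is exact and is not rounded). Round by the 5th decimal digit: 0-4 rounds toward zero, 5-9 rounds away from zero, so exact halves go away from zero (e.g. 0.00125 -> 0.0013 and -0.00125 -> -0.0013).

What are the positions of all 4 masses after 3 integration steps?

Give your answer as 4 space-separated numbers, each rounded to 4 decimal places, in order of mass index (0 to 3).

Answer: 3.1364 5.4440 8.3313 10.4774

Derivation:
Step 0: x=[2.0000 7.0000 8.0000 10.0000] v=[0.0000 0.0000 0.0000 0.0000]
Step 1: x=[2.2400 6.6800 8.0800 10.0800] v=[1.2000 -1.6000 0.4000 0.4000]
Step 2: x=[2.6560 6.1168 8.2080 10.2400] v=[2.0800 -2.8160 0.6400 0.8000]
Step 3: x=[3.1364 5.4440 8.3313 10.4774] v=[2.4019 -3.3638 0.6163 1.1872]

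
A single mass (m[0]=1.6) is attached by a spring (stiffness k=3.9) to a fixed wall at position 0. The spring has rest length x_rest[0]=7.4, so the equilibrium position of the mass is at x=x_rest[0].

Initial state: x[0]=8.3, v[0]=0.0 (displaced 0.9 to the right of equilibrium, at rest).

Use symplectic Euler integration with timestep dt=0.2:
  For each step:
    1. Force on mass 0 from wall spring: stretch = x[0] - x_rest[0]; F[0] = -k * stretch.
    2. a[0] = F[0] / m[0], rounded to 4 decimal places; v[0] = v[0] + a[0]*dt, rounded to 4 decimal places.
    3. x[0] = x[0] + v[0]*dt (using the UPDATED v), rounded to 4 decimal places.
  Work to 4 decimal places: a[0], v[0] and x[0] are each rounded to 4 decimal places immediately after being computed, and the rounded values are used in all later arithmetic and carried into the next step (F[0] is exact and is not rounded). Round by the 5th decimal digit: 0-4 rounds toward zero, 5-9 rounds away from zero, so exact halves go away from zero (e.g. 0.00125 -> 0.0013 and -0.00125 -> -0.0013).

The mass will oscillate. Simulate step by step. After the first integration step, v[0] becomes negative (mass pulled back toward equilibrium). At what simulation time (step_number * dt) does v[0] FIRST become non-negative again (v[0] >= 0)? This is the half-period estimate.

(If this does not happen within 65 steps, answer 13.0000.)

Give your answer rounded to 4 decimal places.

Answer: 2.2000

Derivation:
Step 0: x=[8.3000] v=[0.0000]
Step 1: x=[8.2122] v=[-0.4388]
Step 2: x=[8.0453] v=[-0.8347]
Step 3: x=[7.8154] v=[-1.1493]
Step 4: x=[7.5450] v=[-1.3518]
Step 5: x=[7.2605] v=[-1.4225]
Step 6: x=[6.9896] v=[-1.3545]
Step 7: x=[6.7587] v=[-1.1544]
Step 8: x=[6.5903] v=[-0.8418]
Step 9: x=[6.5009] v=[-0.4471]
Step 10: x=[6.4991] v=[-0.0088]
Step 11: x=[6.5852] v=[0.4304]
First v>=0 after going negative at step 11, time=2.2000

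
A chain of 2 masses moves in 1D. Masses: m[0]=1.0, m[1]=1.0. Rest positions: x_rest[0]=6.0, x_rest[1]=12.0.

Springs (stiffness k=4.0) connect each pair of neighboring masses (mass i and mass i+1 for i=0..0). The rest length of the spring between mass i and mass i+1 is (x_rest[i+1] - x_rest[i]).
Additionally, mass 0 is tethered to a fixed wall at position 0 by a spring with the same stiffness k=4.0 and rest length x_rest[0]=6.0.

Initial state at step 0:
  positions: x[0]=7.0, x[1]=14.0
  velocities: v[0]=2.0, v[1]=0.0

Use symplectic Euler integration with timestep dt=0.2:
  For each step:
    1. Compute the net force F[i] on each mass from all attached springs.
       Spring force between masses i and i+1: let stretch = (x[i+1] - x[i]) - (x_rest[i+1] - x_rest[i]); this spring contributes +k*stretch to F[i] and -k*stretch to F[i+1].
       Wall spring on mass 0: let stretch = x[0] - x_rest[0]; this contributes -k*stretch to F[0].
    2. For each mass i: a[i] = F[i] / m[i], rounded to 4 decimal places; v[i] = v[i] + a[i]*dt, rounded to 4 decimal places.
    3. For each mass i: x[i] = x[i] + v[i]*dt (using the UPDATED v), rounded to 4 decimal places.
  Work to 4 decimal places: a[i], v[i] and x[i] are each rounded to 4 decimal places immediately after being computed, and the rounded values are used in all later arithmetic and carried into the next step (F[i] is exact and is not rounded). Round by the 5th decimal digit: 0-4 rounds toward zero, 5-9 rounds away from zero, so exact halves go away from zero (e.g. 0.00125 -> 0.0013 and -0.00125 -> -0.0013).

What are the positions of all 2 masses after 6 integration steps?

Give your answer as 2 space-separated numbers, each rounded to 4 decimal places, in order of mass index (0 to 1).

Step 0: x=[7.0000 14.0000] v=[2.0000 0.0000]
Step 1: x=[7.4000 13.8400] v=[2.0000 -0.8000]
Step 2: x=[7.6464 13.6096] v=[1.2320 -1.1520]
Step 3: x=[7.6235 13.3851] v=[-0.1146 -1.1226]
Step 4: x=[7.3027 13.1987] v=[-1.6041 -0.9319]
Step 5: x=[6.7568 13.0290] v=[-2.7295 -0.8487]
Step 6: x=[6.1334 12.8157] v=[-3.1172 -1.0665]

Answer: 6.1334 12.8157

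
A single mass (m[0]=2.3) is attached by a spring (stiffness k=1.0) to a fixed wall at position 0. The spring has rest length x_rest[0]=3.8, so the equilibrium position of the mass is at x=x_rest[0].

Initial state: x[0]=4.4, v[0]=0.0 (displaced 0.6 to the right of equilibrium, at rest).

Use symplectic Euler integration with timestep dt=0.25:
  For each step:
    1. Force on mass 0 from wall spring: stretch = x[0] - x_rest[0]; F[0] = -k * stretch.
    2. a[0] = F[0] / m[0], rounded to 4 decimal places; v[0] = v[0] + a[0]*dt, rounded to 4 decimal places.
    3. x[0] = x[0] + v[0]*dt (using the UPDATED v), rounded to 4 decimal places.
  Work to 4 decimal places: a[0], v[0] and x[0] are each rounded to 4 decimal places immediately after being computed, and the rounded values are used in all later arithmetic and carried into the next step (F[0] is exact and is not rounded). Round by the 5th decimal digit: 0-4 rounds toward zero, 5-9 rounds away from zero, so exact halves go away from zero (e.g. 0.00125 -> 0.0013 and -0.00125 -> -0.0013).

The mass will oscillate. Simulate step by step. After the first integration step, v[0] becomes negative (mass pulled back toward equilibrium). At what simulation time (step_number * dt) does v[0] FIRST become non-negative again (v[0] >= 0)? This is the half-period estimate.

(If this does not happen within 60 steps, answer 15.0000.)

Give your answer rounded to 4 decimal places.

Step 0: x=[4.4000] v=[0.0000]
Step 1: x=[4.3837] v=[-0.0652]
Step 2: x=[4.3515] v=[-0.1287]
Step 3: x=[4.3043] v=[-0.1887]
Step 4: x=[4.2434] v=[-0.2435]
Step 5: x=[4.1705] v=[-0.2917]
Step 6: x=[4.0875] v=[-0.3320]
Step 7: x=[3.9967] v=[-0.3633]
Step 8: x=[3.9005] v=[-0.3847]
Step 9: x=[3.8016] v=[-0.3956]
Step 10: x=[3.7027] v=[-0.3958]
Step 11: x=[3.6064] v=[-0.3852]
Step 12: x=[3.5154] v=[-0.3642]
Step 13: x=[3.4321] v=[-0.3333]
Step 14: x=[3.3588] v=[-0.2933]
Step 15: x=[3.2975] v=[-0.2454]
Step 16: x=[3.2498] v=[-0.1908]
Step 17: x=[3.2171] v=[-0.1310]
Step 18: x=[3.2002] v=[-0.0677]
Step 19: x=[3.1996] v=[-0.0025]
Step 20: x=[3.2153] v=[0.0628]
First v>=0 after going negative at step 20, time=5.0000

Answer: 5.0000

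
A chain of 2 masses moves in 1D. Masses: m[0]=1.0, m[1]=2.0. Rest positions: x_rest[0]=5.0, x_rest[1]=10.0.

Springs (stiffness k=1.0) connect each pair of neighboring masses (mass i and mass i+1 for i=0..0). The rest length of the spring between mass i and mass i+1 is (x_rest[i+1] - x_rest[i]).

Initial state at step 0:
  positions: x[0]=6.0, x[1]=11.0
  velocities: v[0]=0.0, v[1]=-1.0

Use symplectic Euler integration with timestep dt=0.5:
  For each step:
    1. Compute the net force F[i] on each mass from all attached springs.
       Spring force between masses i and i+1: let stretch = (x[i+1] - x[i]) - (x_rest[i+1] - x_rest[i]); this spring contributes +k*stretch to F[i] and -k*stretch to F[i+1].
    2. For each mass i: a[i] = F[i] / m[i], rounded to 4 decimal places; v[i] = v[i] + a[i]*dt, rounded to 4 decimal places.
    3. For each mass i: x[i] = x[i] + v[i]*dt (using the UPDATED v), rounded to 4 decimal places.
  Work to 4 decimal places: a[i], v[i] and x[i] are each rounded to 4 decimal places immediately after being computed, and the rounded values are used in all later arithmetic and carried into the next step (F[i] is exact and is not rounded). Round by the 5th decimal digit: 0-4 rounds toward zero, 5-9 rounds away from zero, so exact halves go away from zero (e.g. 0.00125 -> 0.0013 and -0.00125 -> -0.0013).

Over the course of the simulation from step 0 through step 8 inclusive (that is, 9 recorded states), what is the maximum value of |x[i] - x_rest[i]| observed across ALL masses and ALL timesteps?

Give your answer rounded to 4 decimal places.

Step 0: x=[6.0000 11.0000] v=[0.0000 -1.0000]
Step 1: x=[6.0000 10.5000] v=[0.0000 -1.0000]
Step 2: x=[5.8750 10.0625] v=[-0.2500 -0.8750]
Step 3: x=[5.5469 9.7266] v=[-0.6563 -0.6719]
Step 4: x=[5.0137 9.4932] v=[-1.0665 -0.4668]
Step 5: x=[4.3503 9.3249] v=[-1.3268 -0.3367]
Step 6: x=[3.6806 9.1597] v=[-1.3395 -0.3304]
Step 7: x=[3.1306 8.9346] v=[-1.1000 -0.4502]
Step 8: x=[2.7816 8.6090] v=[-0.6980 -0.6512]
Max displacement = 2.2184

Answer: 2.2184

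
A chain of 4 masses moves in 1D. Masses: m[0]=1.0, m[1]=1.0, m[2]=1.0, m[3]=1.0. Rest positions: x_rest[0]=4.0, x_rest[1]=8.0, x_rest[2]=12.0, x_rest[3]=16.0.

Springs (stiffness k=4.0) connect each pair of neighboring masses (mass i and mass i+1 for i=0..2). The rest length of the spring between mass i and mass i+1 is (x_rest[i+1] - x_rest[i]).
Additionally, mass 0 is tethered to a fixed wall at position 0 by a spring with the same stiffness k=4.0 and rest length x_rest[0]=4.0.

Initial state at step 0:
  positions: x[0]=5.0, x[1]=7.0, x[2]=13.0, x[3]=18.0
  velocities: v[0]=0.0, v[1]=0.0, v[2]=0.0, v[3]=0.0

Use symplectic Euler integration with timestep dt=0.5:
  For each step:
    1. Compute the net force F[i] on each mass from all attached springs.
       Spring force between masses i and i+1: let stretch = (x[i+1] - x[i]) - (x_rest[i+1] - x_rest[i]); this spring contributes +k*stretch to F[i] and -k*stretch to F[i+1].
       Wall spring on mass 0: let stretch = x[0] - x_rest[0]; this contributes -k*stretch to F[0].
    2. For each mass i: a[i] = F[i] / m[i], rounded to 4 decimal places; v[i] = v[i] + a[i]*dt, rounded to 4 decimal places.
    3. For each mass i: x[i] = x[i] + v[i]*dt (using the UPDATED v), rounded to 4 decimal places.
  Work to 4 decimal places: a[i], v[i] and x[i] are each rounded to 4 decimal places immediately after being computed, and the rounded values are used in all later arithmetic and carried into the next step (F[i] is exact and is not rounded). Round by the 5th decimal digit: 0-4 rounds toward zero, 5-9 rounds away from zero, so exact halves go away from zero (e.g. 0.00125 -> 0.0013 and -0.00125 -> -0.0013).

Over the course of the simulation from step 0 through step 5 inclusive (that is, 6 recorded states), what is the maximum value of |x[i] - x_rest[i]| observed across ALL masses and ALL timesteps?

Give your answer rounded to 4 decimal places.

Answer: 3.0000

Derivation:
Step 0: x=[5.0000 7.0000 13.0000 18.0000] v=[0.0000 0.0000 0.0000 0.0000]
Step 1: x=[2.0000 11.0000 12.0000 17.0000] v=[-6.0000 8.0000 -2.0000 -2.0000]
Step 2: x=[6.0000 7.0000 15.0000 15.0000] v=[8.0000 -8.0000 6.0000 -4.0000]
Step 3: x=[5.0000 10.0000 10.0000 17.0000] v=[-2.0000 6.0000 -10.0000 4.0000]
Step 4: x=[4.0000 8.0000 12.0000 16.0000] v=[-2.0000 -4.0000 4.0000 -2.0000]
Step 5: x=[3.0000 6.0000 14.0000 15.0000] v=[-2.0000 -4.0000 4.0000 -2.0000]
Max displacement = 3.0000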